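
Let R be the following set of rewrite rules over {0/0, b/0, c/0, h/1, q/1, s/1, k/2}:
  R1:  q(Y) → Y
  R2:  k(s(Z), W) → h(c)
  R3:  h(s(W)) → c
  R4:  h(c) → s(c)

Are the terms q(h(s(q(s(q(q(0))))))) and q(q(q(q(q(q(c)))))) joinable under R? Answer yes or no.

Reduce t₁ = q(h(s(q(s(q(q(0))))))):
1. q(h(s(q(s(q(q(0)))))))  →  h(s(q(s(q(q(0))))))   [R1 at ε]
2. h(s(q(s(q(q(0))))))  →  c   [R3 at ε]

Reduce t₂ = q(q(q(q(q(q(c)))))):
1. q(q(q(q(q(q(c))))))  →  q(q(q(q(q(c)))))   [R1 at ε]
2. q(q(q(q(q(c)))))  →  q(q(q(q(c))))   [R1 at ε]
3. q(q(q(q(c))))  →  q(q(q(c)))   [R1 at ε]
4. q(q(q(c)))  →  q(q(c))   [R1 at ε]
5. q(q(c))  →  q(c)   [R1 at ε]
6. q(c)  →  c   [R1 at ε]

yes — NF(t₁) = c, NF(t₂) = c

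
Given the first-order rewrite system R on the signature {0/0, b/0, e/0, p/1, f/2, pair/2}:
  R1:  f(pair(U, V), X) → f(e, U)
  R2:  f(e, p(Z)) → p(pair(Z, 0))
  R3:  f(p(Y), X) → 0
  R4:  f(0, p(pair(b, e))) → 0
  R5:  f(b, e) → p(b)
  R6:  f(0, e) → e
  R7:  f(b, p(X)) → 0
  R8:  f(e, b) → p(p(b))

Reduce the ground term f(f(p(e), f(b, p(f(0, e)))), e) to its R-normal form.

1. f(f(p(e), f(b, p(f(0, e)))), e)  →  f(0, e)   [R3 at 1]
2. f(0, e)  →  e   [R6 at ε]

e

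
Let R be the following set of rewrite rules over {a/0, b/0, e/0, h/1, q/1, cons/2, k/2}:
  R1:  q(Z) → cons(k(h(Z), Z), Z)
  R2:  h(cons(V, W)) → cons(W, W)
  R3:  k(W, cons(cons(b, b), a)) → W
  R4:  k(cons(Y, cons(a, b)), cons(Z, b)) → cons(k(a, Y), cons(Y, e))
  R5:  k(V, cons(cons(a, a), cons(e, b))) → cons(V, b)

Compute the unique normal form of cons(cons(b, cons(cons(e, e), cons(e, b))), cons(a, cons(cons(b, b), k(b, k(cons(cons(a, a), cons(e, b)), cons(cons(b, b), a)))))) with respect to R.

cons(cons(b, cons(cons(e, e), cons(e, b))), cons(a, cons(cons(b, b), cons(b, b))))

1. cons(cons(b, cons(cons(e, e), cons(e, b))), cons(a, cons(cons(b, b), k(b, k(cons(cons(a, a), cons(e, b)), cons(cons(b, b), a))))))  →  cons(cons(b, cons(cons(e, e), cons(e, b))), cons(a, cons(cons(b, b), k(b, cons(cons(a, a), cons(e, b))))))   [R3 at 2.2.2.2]
2. cons(cons(b, cons(cons(e, e), cons(e, b))), cons(a, cons(cons(b, b), k(b, cons(cons(a, a), cons(e, b))))))  →  cons(cons(b, cons(cons(e, e), cons(e, b))), cons(a, cons(cons(b, b), cons(b, b))))   [R5 at 2.2.2]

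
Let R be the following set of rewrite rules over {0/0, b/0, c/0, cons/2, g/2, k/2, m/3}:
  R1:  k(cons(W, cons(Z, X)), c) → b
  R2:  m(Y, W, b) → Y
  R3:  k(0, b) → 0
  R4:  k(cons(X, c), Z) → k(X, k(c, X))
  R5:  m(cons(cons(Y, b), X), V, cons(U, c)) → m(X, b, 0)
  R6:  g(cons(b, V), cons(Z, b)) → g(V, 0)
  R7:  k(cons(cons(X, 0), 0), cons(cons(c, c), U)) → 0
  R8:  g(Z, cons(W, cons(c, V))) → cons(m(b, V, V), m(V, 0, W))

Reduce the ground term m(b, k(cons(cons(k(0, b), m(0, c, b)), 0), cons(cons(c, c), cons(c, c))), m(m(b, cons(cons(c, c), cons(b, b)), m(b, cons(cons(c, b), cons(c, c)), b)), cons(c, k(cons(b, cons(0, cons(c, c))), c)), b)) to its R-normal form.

1. m(b, k(cons(cons(k(0, b), m(0, c, b)), 0), cons(cons(c, c), cons(c, c))), m(m(b, cons(cons(c, c), cons(b, b)), m(b, cons(cons(c, b), cons(c, c)), b)), cons(c, k(cons(b, cons(0, cons(c, c))), c)), b))  →  m(b, k(cons(cons(0, m(0, c, b)), 0), cons(cons(c, c), cons(c, c))), m(m(b, cons(cons(c, c), cons(b, b)), m(b, cons(cons(c, b), cons(c, c)), b)), cons(c, k(cons(b, cons(0, cons(c, c))), c)), b))   [R3 at 2.1.1.1]
2. m(b, k(cons(cons(0, m(0, c, b)), 0), cons(cons(c, c), cons(c, c))), m(m(b, cons(cons(c, c), cons(b, b)), m(b, cons(cons(c, b), cons(c, c)), b)), cons(c, k(cons(b, cons(0, cons(c, c))), c)), b))  →  m(b, k(cons(cons(0, 0), 0), cons(cons(c, c), cons(c, c))), m(m(b, cons(cons(c, c), cons(b, b)), m(b, cons(cons(c, b), cons(c, c)), b)), cons(c, k(cons(b, cons(0, cons(c, c))), c)), b))   [R2 at 2.1.1.2]
3. m(b, k(cons(cons(0, 0), 0), cons(cons(c, c), cons(c, c))), m(m(b, cons(cons(c, c), cons(b, b)), m(b, cons(cons(c, b), cons(c, c)), b)), cons(c, k(cons(b, cons(0, cons(c, c))), c)), b))  →  m(b, 0, m(m(b, cons(cons(c, c), cons(b, b)), m(b, cons(cons(c, b), cons(c, c)), b)), cons(c, k(cons(b, cons(0, cons(c, c))), c)), b))   [R7 at 2]
4. m(b, 0, m(m(b, cons(cons(c, c), cons(b, b)), m(b, cons(cons(c, b), cons(c, c)), b)), cons(c, k(cons(b, cons(0, cons(c, c))), c)), b))  →  m(b, 0, m(b, cons(cons(c, c), cons(b, b)), m(b, cons(cons(c, b), cons(c, c)), b)))   [R2 at 3]
5. m(b, 0, m(b, cons(cons(c, c), cons(b, b)), m(b, cons(cons(c, b), cons(c, c)), b)))  →  m(b, 0, m(b, cons(cons(c, c), cons(b, b)), b))   [R2 at 3.3]
6. m(b, 0, m(b, cons(cons(c, c), cons(b, b)), b))  →  m(b, 0, b)   [R2 at 3]
7. m(b, 0, b)  →  b   [R2 at ε]

b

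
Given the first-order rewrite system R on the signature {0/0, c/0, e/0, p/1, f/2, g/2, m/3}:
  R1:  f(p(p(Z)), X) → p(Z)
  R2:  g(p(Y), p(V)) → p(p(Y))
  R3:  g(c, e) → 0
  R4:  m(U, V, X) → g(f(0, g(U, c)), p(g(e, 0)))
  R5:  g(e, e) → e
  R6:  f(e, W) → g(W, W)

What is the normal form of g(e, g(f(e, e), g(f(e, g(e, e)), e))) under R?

1. g(e, g(f(e, e), g(f(e, g(e, e)), e)))  →  g(e, g(g(e, e), g(f(e, g(e, e)), e)))   [R6 at 2.1]
2. g(e, g(g(e, e), g(f(e, g(e, e)), e)))  →  g(e, g(e, g(f(e, g(e, e)), e)))   [R5 at 2.1]
3. g(e, g(e, g(f(e, g(e, e)), e)))  →  g(e, g(e, g(g(g(e, e), g(e, e)), e)))   [R6 at 2.2.1]
4. g(e, g(e, g(g(g(e, e), g(e, e)), e)))  →  g(e, g(e, g(g(e, g(e, e)), e)))   [R5 at 2.2.1.1]
5. g(e, g(e, g(g(e, g(e, e)), e)))  →  g(e, g(e, g(g(e, e), e)))   [R5 at 2.2.1.2]
6. g(e, g(e, g(g(e, e), e)))  →  g(e, g(e, g(e, e)))   [R5 at 2.2.1]
7. g(e, g(e, g(e, e)))  →  g(e, g(e, e))   [R5 at 2.2]
8. g(e, g(e, e))  →  g(e, e)   [R5 at 2]
9. g(e, e)  →  e   [R5 at ε]

e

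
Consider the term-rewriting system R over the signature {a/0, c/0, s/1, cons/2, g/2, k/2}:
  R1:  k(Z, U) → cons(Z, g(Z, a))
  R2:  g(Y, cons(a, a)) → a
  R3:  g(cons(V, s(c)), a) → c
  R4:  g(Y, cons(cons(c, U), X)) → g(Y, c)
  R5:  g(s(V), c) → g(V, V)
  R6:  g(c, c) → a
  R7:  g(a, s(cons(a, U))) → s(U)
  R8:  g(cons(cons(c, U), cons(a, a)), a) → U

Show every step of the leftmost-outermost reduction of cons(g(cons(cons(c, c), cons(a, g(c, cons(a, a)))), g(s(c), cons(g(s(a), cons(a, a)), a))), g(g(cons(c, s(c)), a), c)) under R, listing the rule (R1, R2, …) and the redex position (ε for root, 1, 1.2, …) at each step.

cons(c, a)

1. cons(g(cons(cons(c, c), cons(a, g(c, cons(a, a)))), g(s(c), cons(g(s(a), cons(a, a)), a))), g(g(cons(c, s(c)), a), c))  →  cons(g(cons(cons(c, c), cons(a, a)), g(s(c), cons(g(s(a), cons(a, a)), a))), g(g(cons(c, s(c)), a), c))   [R2 at 1.1.2.2]
2. cons(g(cons(cons(c, c), cons(a, a)), g(s(c), cons(g(s(a), cons(a, a)), a))), g(g(cons(c, s(c)), a), c))  →  cons(g(cons(cons(c, c), cons(a, a)), g(s(c), cons(a, a))), g(g(cons(c, s(c)), a), c))   [R2 at 1.2.2.1]
3. cons(g(cons(cons(c, c), cons(a, a)), g(s(c), cons(a, a))), g(g(cons(c, s(c)), a), c))  →  cons(g(cons(cons(c, c), cons(a, a)), a), g(g(cons(c, s(c)), a), c))   [R2 at 1.2]
4. cons(g(cons(cons(c, c), cons(a, a)), a), g(g(cons(c, s(c)), a), c))  →  cons(c, g(g(cons(c, s(c)), a), c))   [R8 at 1]
5. cons(c, g(g(cons(c, s(c)), a), c))  →  cons(c, g(c, c))   [R3 at 2.1]
6. cons(c, g(c, c))  →  cons(c, a)   [R6 at 2]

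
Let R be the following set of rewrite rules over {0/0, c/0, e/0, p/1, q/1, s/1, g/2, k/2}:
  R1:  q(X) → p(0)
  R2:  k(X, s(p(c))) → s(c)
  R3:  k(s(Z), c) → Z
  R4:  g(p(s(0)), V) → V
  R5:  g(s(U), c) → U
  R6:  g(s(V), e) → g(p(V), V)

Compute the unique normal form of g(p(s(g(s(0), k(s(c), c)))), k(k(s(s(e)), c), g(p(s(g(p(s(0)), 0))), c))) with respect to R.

1. g(p(s(g(s(0), k(s(c), c)))), k(k(s(s(e)), c), g(p(s(g(p(s(0)), 0))), c)))  →  g(p(s(g(s(0), c))), k(k(s(s(e)), c), g(p(s(g(p(s(0)), 0))), c)))   [R3 at 1.1.1.2]
2. g(p(s(g(s(0), c))), k(k(s(s(e)), c), g(p(s(g(p(s(0)), 0))), c)))  →  g(p(s(0)), k(k(s(s(e)), c), g(p(s(g(p(s(0)), 0))), c)))   [R5 at 1.1.1]
3. g(p(s(0)), k(k(s(s(e)), c), g(p(s(g(p(s(0)), 0))), c)))  →  k(k(s(s(e)), c), g(p(s(g(p(s(0)), 0))), c))   [R4 at ε]
4. k(k(s(s(e)), c), g(p(s(g(p(s(0)), 0))), c))  →  k(s(e), g(p(s(g(p(s(0)), 0))), c))   [R3 at 1]
5. k(s(e), g(p(s(g(p(s(0)), 0))), c))  →  k(s(e), g(p(s(0)), c))   [R4 at 2.1.1.1]
6. k(s(e), g(p(s(0)), c))  →  k(s(e), c)   [R4 at 2]
7. k(s(e), c)  →  e   [R3 at ε]

e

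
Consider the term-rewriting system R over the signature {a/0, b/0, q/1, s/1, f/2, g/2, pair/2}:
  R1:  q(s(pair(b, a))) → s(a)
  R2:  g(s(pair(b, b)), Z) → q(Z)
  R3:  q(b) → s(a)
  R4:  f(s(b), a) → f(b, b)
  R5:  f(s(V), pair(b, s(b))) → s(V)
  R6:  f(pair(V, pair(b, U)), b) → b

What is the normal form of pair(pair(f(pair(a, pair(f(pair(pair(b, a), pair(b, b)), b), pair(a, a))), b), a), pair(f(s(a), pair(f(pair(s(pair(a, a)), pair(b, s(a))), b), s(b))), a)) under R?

1. pair(pair(f(pair(a, pair(f(pair(pair(b, a), pair(b, b)), b), pair(a, a))), b), a), pair(f(s(a), pair(f(pair(s(pair(a, a)), pair(b, s(a))), b), s(b))), a))  →  pair(pair(f(pair(a, pair(b, pair(a, a))), b), a), pair(f(s(a), pair(f(pair(s(pair(a, a)), pair(b, s(a))), b), s(b))), a))   [R6 at 1.1.1.2.1]
2. pair(pair(f(pair(a, pair(b, pair(a, a))), b), a), pair(f(s(a), pair(f(pair(s(pair(a, a)), pair(b, s(a))), b), s(b))), a))  →  pair(pair(b, a), pair(f(s(a), pair(f(pair(s(pair(a, a)), pair(b, s(a))), b), s(b))), a))   [R6 at 1.1]
3. pair(pair(b, a), pair(f(s(a), pair(f(pair(s(pair(a, a)), pair(b, s(a))), b), s(b))), a))  →  pair(pair(b, a), pair(f(s(a), pair(b, s(b))), a))   [R6 at 2.1.2.1]
4. pair(pair(b, a), pair(f(s(a), pair(b, s(b))), a))  →  pair(pair(b, a), pair(s(a), a))   [R5 at 2.1]

pair(pair(b, a), pair(s(a), a))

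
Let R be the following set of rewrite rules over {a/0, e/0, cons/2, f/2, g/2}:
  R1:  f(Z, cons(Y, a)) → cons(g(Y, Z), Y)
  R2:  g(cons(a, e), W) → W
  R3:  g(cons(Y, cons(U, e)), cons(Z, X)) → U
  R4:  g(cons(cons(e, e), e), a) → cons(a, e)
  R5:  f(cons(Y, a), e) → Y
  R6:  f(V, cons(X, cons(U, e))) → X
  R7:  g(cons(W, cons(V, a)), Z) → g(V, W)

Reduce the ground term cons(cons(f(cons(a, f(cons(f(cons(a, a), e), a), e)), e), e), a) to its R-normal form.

1. cons(cons(f(cons(a, f(cons(f(cons(a, a), e), a), e)), e), e), a)  →  cons(cons(f(cons(a, f(cons(a, a), e)), e), e), a)   [R5 at 1.1.1.2]
2. cons(cons(f(cons(a, f(cons(a, a), e)), e), e), a)  →  cons(cons(f(cons(a, a), e), e), a)   [R5 at 1.1.1.2]
3. cons(cons(f(cons(a, a), e), e), a)  →  cons(cons(a, e), a)   [R5 at 1.1]

cons(cons(a, e), a)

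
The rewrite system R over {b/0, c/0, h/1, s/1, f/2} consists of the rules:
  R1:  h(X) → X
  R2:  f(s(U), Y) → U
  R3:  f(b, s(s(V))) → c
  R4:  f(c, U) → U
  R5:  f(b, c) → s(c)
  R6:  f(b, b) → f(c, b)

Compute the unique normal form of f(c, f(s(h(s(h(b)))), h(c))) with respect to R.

1. f(c, f(s(h(s(h(b)))), h(c)))  →  f(s(h(s(h(b)))), h(c))   [R4 at ε]
2. f(s(h(s(h(b)))), h(c))  →  h(s(h(b)))   [R2 at ε]
3. h(s(h(b)))  →  s(h(b))   [R1 at ε]
4. s(h(b))  →  s(b)   [R1 at 1]

s(b)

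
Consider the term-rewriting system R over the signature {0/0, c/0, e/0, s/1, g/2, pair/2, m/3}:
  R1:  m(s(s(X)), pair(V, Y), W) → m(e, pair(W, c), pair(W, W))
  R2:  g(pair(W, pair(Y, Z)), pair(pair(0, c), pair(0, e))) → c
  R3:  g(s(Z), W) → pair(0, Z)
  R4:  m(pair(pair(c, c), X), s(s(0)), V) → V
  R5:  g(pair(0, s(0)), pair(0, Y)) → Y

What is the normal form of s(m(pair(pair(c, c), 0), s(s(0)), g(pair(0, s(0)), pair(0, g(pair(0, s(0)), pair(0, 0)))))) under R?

1. s(m(pair(pair(c, c), 0), s(s(0)), g(pair(0, s(0)), pair(0, g(pair(0, s(0)), pair(0, 0))))))  →  s(g(pair(0, s(0)), pair(0, g(pair(0, s(0)), pair(0, 0)))))   [R4 at 1]
2. s(g(pair(0, s(0)), pair(0, g(pair(0, s(0)), pair(0, 0)))))  →  s(g(pair(0, s(0)), pair(0, 0)))   [R5 at 1]
3. s(g(pair(0, s(0)), pair(0, 0)))  →  s(0)   [R5 at 1]

s(0)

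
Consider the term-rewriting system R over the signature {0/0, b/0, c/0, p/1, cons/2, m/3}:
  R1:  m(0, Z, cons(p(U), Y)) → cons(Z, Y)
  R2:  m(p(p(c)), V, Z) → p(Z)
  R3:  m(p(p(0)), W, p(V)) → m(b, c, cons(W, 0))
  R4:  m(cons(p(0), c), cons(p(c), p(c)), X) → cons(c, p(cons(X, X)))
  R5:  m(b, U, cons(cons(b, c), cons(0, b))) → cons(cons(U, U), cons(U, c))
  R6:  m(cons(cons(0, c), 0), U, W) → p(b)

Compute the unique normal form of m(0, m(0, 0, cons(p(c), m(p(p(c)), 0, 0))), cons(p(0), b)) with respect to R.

1. m(0, m(0, 0, cons(p(c), m(p(p(c)), 0, 0))), cons(p(0), b))  →  cons(m(0, 0, cons(p(c), m(p(p(c)), 0, 0))), b)   [R1 at ε]
2. cons(m(0, 0, cons(p(c), m(p(p(c)), 0, 0))), b)  →  cons(cons(0, m(p(p(c)), 0, 0)), b)   [R1 at 1]
3. cons(cons(0, m(p(p(c)), 0, 0)), b)  →  cons(cons(0, p(0)), b)   [R2 at 1.2]

cons(cons(0, p(0)), b)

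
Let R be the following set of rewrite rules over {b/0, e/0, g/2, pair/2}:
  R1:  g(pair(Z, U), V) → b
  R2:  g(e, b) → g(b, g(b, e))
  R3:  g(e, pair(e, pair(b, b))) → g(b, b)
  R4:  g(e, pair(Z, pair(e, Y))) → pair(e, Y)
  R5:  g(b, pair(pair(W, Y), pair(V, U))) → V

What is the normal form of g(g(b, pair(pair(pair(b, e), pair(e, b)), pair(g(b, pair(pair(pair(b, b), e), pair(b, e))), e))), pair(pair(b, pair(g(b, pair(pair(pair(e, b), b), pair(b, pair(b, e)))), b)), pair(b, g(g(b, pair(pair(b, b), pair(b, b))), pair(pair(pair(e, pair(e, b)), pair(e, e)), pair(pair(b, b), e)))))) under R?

1. g(g(b, pair(pair(pair(b, e), pair(e, b)), pair(g(b, pair(pair(pair(b, b), e), pair(b, e))), e))), pair(pair(b, pair(g(b, pair(pair(pair(e, b), b), pair(b, pair(b, e)))), b)), pair(b, g(g(b, pair(pair(b, b), pair(b, b))), pair(pair(pair(e, pair(e, b)), pair(e, e)), pair(pair(b, b), e))))))  →  g(g(b, pair(pair(pair(b, b), e), pair(b, e))), pair(pair(b, pair(g(b, pair(pair(pair(e, b), b), pair(b, pair(b, e)))), b)), pair(b, g(g(b, pair(pair(b, b), pair(b, b))), pair(pair(pair(e, pair(e, b)), pair(e, e)), pair(pair(b, b), e))))))   [R5 at 1]
2. g(g(b, pair(pair(pair(b, b), e), pair(b, e))), pair(pair(b, pair(g(b, pair(pair(pair(e, b), b), pair(b, pair(b, e)))), b)), pair(b, g(g(b, pair(pair(b, b), pair(b, b))), pair(pair(pair(e, pair(e, b)), pair(e, e)), pair(pair(b, b), e))))))  →  g(b, pair(pair(b, pair(g(b, pair(pair(pair(e, b), b), pair(b, pair(b, e)))), b)), pair(b, g(g(b, pair(pair(b, b), pair(b, b))), pair(pair(pair(e, pair(e, b)), pair(e, e)), pair(pair(b, b), e))))))   [R5 at 1]
3. g(b, pair(pair(b, pair(g(b, pair(pair(pair(e, b), b), pair(b, pair(b, e)))), b)), pair(b, g(g(b, pair(pair(b, b), pair(b, b))), pair(pair(pair(e, pair(e, b)), pair(e, e)), pair(pair(b, b), e))))))  →  b   [R5 at ε]

b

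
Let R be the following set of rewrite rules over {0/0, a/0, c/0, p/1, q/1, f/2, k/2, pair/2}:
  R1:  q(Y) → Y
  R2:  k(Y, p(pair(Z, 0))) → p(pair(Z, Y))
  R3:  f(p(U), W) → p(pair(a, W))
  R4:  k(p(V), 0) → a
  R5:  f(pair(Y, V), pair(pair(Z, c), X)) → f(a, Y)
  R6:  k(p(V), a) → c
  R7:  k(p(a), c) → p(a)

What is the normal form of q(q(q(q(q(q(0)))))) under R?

0

1. q(q(q(q(q(q(0))))))  →  q(q(q(q(q(0)))))   [R1 at ε]
2. q(q(q(q(q(0)))))  →  q(q(q(q(0))))   [R1 at ε]
3. q(q(q(q(0))))  →  q(q(q(0)))   [R1 at ε]
4. q(q(q(0)))  →  q(q(0))   [R1 at ε]
5. q(q(0))  →  q(0)   [R1 at ε]
6. q(0)  →  0   [R1 at ε]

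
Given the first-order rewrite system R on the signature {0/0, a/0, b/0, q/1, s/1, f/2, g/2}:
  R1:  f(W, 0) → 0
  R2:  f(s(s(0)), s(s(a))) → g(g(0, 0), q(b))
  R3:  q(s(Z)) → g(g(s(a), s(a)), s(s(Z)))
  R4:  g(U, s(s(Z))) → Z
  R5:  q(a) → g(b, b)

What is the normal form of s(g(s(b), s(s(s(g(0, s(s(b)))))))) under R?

s(s(b))

1. s(g(s(b), s(s(s(g(0, s(s(b))))))))  →  s(s(g(0, s(s(b)))))   [R4 at 1]
2. s(s(g(0, s(s(b)))))  →  s(s(b))   [R4 at 1.1]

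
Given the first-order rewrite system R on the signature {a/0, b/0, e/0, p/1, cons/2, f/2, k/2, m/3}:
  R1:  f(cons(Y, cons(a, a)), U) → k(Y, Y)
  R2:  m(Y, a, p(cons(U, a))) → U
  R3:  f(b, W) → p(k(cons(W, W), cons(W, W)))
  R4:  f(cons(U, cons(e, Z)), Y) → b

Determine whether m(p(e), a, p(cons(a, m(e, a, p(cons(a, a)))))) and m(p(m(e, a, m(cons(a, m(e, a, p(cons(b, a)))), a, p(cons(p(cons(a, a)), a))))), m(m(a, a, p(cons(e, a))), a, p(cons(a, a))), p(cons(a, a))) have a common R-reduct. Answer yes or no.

Reduce t₁ = m(p(e), a, p(cons(a, m(e, a, p(cons(a, a)))))):
1. m(p(e), a, p(cons(a, m(e, a, p(cons(a, a))))))  →  m(p(e), a, p(cons(a, a)))   [R2 at 3.1.2]
2. m(p(e), a, p(cons(a, a)))  →  a   [R2 at ε]

Reduce t₂ = m(p(m(e, a, m(cons(a, m(e, a, p(cons(b, a)))), a, p(cons(p(cons(a, a)), a))))), m(m(a, a, p(cons(e, a))), a, p(cons(a, a))), p(cons(a, a))):
1. m(p(m(e, a, m(cons(a, m(e, a, p(cons(b, a)))), a, p(cons(p(cons(a, a)), a))))), m(m(a, a, p(cons(e, a))), a, p(cons(a, a))), p(cons(a, a)))  →  m(p(m(e, a, p(cons(a, a)))), m(m(a, a, p(cons(e, a))), a, p(cons(a, a))), p(cons(a, a)))   [R2 at 1.1.3]
2. m(p(m(e, a, p(cons(a, a)))), m(m(a, a, p(cons(e, a))), a, p(cons(a, a))), p(cons(a, a)))  →  m(p(a), m(m(a, a, p(cons(e, a))), a, p(cons(a, a))), p(cons(a, a)))   [R2 at 1.1]
3. m(p(a), m(m(a, a, p(cons(e, a))), a, p(cons(a, a))), p(cons(a, a)))  →  m(p(a), a, p(cons(a, a)))   [R2 at 2]
4. m(p(a), a, p(cons(a, a)))  →  a   [R2 at ε]

yes — NF(t₁) = a, NF(t₂) = a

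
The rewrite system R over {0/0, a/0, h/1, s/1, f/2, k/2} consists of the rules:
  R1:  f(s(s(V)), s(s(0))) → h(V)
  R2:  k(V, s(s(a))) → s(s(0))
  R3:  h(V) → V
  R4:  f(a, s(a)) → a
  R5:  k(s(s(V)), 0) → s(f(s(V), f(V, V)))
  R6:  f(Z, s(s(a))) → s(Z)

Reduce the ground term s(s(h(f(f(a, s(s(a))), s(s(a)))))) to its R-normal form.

1. s(s(h(f(f(a, s(s(a))), s(s(a))))))  →  s(s(f(f(a, s(s(a))), s(s(a)))))   [R3 at 1.1]
2. s(s(f(f(a, s(s(a))), s(s(a)))))  →  s(s(s(f(a, s(s(a))))))   [R6 at 1.1]
3. s(s(s(f(a, s(s(a))))))  →  s(s(s(s(a))))   [R6 at 1.1.1]

s(s(s(s(a))))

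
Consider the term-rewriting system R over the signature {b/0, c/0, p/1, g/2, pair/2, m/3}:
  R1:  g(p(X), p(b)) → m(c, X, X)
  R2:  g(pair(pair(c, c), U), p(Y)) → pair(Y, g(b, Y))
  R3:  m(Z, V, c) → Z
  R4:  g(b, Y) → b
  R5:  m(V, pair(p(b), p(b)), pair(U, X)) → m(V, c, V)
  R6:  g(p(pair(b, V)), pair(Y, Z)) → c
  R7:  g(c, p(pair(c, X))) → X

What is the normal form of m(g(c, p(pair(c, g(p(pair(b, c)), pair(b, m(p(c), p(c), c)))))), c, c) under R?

c

1. m(g(c, p(pair(c, g(p(pair(b, c)), pair(b, m(p(c), p(c), c)))))), c, c)  →  g(c, p(pair(c, g(p(pair(b, c)), pair(b, m(p(c), p(c), c))))))   [R3 at ε]
2. g(c, p(pair(c, g(p(pair(b, c)), pair(b, m(p(c), p(c), c))))))  →  g(p(pair(b, c)), pair(b, m(p(c), p(c), c)))   [R7 at ε]
3. g(p(pair(b, c)), pair(b, m(p(c), p(c), c)))  →  c   [R6 at ε]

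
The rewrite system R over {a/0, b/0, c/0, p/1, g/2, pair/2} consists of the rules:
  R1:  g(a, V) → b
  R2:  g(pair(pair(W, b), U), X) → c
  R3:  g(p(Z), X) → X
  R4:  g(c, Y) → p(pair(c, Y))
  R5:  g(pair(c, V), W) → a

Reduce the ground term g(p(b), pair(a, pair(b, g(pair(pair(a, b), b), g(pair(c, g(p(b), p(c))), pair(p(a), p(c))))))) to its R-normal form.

1. g(p(b), pair(a, pair(b, g(pair(pair(a, b), b), g(pair(c, g(p(b), p(c))), pair(p(a), p(c)))))))  →  pair(a, pair(b, g(pair(pair(a, b), b), g(pair(c, g(p(b), p(c))), pair(p(a), p(c))))))   [R3 at ε]
2. pair(a, pair(b, g(pair(pair(a, b), b), g(pair(c, g(p(b), p(c))), pair(p(a), p(c))))))  →  pair(a, pair(b, c))   [R2 at 2.2]

pair(a, pair(b, c))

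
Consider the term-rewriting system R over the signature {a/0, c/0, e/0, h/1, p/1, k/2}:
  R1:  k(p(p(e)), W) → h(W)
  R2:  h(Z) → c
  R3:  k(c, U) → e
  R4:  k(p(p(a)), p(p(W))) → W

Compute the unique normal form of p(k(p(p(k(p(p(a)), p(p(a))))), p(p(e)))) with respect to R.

p(e)

1. p(k(p(p(k(p(p(a)), p(p(a))))), p(p(e))))  →  p(k(p(p(a)), p(p(e))))   [R4 at 1.1.1.1]
2. p(k(p(p(a)), p(p(e))))  →  p(e)   [R4 at 1]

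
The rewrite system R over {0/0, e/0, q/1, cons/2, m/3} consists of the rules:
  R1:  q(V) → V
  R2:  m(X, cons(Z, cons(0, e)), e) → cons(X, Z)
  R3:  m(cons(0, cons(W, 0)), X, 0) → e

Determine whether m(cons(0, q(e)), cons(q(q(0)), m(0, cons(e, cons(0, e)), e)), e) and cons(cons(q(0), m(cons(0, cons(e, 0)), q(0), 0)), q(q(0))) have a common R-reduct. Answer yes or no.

yes — NF(t₁) = cons(cons(0, e), 0), NF(t₂) = cons(cons(0, e), 0)

Reduce t₁ = m(cons(0, q(e)), cons(q(q(0)), m(0, cons(e, cons(0, e)), e)), e):
1. m(cons(0, q(e)), cons(q(q(0)), m(0, cons(e, cons(0, e)), e)), e)  →  m(cons(0, e), cons(q(q(0)), m(0, cons(e, cons(0, e)), e)), e)   [R1 at 1.2]
2. m(cons(0, e), cons(q(q(0)), m(0, cons(e, cons(0, e)), e)), e)  →  m(cons(0, e), cons(q(0), m(0, cons(e, cons(0, e)), e)), e)   [R1 at 2.1]
3. m(cons(0, e), cons(q(0), m(0, cons(e, cons(0, e)), e)), e)  →  m(cons(0, e), cons(0, m(0, cons(e, cons(0, e)), e)), e)   [R1 at 2.1]
4. m(cons(0, e), cons(0, m(0, cons(e, cons(0, e)), e)), e)  →  m(cons(0, e), cons(0, cons(0, e)), e)   [R2 at 2.2]
5. m(cons(0, e), cons(0, cons(0, e)), e)  →  cons(cons(0, e), 0)   [R2 at ε]

Reduce t₂ = cons(cons(q(0), m(cons(0, cons(e, 0)), q(0), 0)), q(q(0))):
1. cons(cons(q(0), m(cons(0, cons(e, 0)), q(0), 0)), q(q(0)))  →  cons(cons(0, m(cons(0, cons(e, 0)), q(0), 0)), q(q(0)))   [R1 at 1.1]
2. cons(cons(0, m(cons(0, cons(e, 0)), q(0), 0)), q(q(0)))  →  cons(cons(0, e), q(q(0)))   [R3 at 1.2]
3. cons(cons(0, e), q(q(0)))  →  cons(cons(0, e), q(0))   [R1 at 2]
4. cons(cons(0, e), q(0))  →  cons(cons(0, e), 0)   [R1 at 2]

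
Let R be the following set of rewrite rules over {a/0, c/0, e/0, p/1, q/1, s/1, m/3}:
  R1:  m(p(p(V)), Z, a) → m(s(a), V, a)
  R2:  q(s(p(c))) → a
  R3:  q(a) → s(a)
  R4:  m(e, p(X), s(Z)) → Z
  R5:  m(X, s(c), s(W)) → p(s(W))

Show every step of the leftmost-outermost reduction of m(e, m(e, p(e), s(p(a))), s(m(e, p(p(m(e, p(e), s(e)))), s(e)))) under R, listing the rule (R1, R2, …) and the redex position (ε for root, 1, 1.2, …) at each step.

1. m(e, m(e, p(e), s(p(a))), s(m(e, p(p(m(e, p(e), s(e)))), s(e))))  →  m(e, p(a), s(m(e, p(p(m(e, p(e), s(e)))), s(e))))   [R4 at 2]
2. m(e, p(a), s(m(e, p(p(m(e, p(e), s(e)))), s(e))))  →  m(e, p(p(m(e, p(e), s(e)))), s(e))   [R4 at ε]
3. m(e, p(p(m(e, p(e), s(e)))), s(e))  →  e   [R4 at ε]

e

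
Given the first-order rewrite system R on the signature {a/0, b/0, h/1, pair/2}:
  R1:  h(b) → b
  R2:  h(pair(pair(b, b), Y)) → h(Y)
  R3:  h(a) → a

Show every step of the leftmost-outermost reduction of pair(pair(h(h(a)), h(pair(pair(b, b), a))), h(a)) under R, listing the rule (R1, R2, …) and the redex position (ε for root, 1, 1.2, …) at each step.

1. pair(pair(h(h(a)), h(pair(pair(b, b), a))), h(a))  →  pair(pair(h(a), h(pair(pair(b, b), a))), h(a))   [R3 at 1.1.1]
2. pair(pair(h(a), h(pair(pair(b, b), a))), h(a))  →  pair(pair(a, h(pair(pair(b, b), a))), h(a))   [R3 at 1.1]
3. pair(pair(a, h(pair(pair(b, b), a))), h(a))  →  pair(pair(a, h(a)), h(a))   [R2 at 1.2]
4. pair(pair(a, h(a)), h(a))  →  pair(pair(a, a), h(a))   [R3 at 1.2]
5. pair(pair(a, a), h(a))  →  pair(pair(a, a), a)   [R3 at 2]

pair(pair(a, a), a)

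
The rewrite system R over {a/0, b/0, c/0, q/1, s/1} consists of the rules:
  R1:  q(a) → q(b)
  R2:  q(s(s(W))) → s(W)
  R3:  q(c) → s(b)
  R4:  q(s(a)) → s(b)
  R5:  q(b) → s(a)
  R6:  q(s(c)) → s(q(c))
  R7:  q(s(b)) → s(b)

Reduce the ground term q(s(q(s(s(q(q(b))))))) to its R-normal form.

s(s(b))

1. q(s(q(s(s(q(q(b)))))))  →  q(s(s(q(q(b)))))   [R2 at 1.1]
2. q(s(s(q(q(b)))))  →  s(q(q(b)))   [R2 at ε]
3. s(q(q(b)))  →  s(q(s(a)))   [R5 at 1.1]
4. s(q(s(a)))  →  s(s(b))   [R4 at 1]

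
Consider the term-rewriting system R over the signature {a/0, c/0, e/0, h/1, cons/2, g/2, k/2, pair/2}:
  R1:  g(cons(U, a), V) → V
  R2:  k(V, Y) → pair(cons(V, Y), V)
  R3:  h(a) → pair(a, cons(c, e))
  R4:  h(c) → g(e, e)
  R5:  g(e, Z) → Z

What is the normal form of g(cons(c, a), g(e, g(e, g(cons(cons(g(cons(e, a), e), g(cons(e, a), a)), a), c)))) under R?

1. g(cons(c, a), g(e, g(e, g(cons(cons(g(cons(e, a), e), g(cons(e, a), a)), a), c))))  →  g(e, g(e, g(cons(cons(g(cons(e, a), e), g(cons(e, a), a)), a), c)))   [R1 at ε]
2. g(e, g(e, g(cons(cons(g(cons(e, a), e), g(cons(e, a), a)), a), c)))  →  g(e, g(cons(cons(g(cons(e, a), e), g(cons(e, a), a)), a), c))   [R5 at ε]
3. g(e, g(cons(cons(g(cons(e, a), e), g(cons(e, a), a)), a), c))  →  g(cons(cons(g(cons(e, a), e), g(cons(e, a), a)), a), c)   [R5 at ε]
4. g(cons(cons(g(cons(e, a), e), g(cons(e, a), a)), a), c)  →  c   [R1 at ε]

c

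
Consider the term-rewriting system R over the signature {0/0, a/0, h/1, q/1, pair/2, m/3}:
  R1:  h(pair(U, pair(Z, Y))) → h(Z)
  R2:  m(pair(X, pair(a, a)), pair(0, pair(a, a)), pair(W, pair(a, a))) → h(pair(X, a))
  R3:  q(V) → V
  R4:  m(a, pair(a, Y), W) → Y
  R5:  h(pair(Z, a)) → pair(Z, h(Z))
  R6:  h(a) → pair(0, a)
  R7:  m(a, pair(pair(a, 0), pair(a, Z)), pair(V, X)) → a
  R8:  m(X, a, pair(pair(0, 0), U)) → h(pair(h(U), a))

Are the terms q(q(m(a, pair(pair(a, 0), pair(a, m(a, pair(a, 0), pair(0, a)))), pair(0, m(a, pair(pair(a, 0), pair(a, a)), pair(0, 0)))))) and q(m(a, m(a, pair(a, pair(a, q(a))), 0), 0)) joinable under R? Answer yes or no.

yes — NF(t₁) = a, NF(t₂) = a

Reduce t₁ = q(q(m(a, pair(pair(a, 0), pair(a, m(a, pair(a, 0), pair(0, a)))), pair(0, m(a, pair(pair(a, 0), pair(a, a)), pair(0, 0)))))):
1. q(q(m(a, pair(pair(a, 0), pair(a, m(a, pair(a, 0), pair(0, a)))), pair(0, m(a, pair(pair(a, 0), pair(a, a)), pair(0, 0))))))  →  q(m(a, pair(pair(a, 0), pair(a, m(a, pair(a, 0), pair(0, a)))), pair(0, m(a, pair(pair(a, 0), pair(a, a)), pair(0, 0)))))   [R3 at ε]
2. q(m(a, pair(pair(a, 0), pair(a, m(a, pair(a, 0), pair(0, a)))), pair(0, m(a, pair(pair(a, 0), pair(a, a)), pair(0, 0)))))  →  m(a, pair(pair(a, 0), pair(a, m(a, pair(a, 0), pair(0, a)))), pair(0, m(a, pair(pair(a, 0), pair(a, a)), pair(0, 0))))   [R3 at ε]
3. m(a, pair(pair(a, 0), pair(a, m(a, pair(a, 0), pair(0, a)))), pair(0, m(a, pair(pair(a, 0), pair(a, a)), pair(0, 0))))  →  a   [R7 at ε]

Reduce t₂ = q(m(a, m(a, pair(a, pair(a, q(a))), 0), 0)):
1. q(m(a, m(a, pair(a, pair(a, q(a))), 0), 0))  →  m(a, m(a, pair(a, pair(a, q(a))), 0), 0)   [R3 at ε]
2. m(a, m(a, pair(a, pair(a, q(a))), 0), 0)  →  m(a, pair(a, q(a)), 0)   [R4 at 2]
3. m(a, pair(a, q(a)), 0)  →  q(a)   [R4 at ε]
4. q(a)  →  a   [R3 at ε]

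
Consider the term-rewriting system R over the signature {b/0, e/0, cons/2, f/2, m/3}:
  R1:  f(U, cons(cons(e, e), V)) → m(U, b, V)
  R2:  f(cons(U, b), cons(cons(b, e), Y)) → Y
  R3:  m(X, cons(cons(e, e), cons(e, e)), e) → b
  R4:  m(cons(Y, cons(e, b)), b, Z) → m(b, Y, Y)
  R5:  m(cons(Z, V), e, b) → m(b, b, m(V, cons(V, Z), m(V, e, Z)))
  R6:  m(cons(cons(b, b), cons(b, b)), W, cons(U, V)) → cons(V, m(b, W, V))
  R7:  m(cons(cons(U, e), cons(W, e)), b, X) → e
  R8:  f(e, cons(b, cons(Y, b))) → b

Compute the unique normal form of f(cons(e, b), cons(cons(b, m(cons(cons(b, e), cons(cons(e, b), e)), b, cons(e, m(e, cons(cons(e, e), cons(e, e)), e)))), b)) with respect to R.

b

1. f(cons(e, b), cons(cons(b, m(cons(cons(b, e), cons(cons(e, b), e)), b, cons(e, m(e, cons(cons(e, e), cons(e, e)), e)))), b))  →  f(cons(e, b), cons(cons(b, e), b))   [R7 at 2.1.2]
2. f(cons(e, b), cons(cons(b, e), b))  →  b   [R2 at ε]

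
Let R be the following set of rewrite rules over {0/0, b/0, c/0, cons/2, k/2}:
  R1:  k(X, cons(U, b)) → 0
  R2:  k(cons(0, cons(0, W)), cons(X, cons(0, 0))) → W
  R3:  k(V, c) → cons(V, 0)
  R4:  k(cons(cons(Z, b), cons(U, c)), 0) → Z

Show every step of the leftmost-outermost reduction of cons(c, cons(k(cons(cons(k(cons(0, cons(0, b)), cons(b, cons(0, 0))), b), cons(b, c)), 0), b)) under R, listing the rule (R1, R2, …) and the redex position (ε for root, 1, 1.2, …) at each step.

1. cons(c, cons(k(cons(cons(k(cons(0, cons(0, b)), cons(b, cons(0, 0))), b), cons(b, c)), 0), b))  →  cons(c, cons(k(cons(0, cons(0, b)), cons(b, cons(0, 0))), b))   [R4 at 2.1]
2. cons(c, cons(k(cons(0, cons(0, b)), cons(b, cons(0, 0))), b))  →  cons(c, cons(b, b))   [R2 at 2.1]

cons(c, cons(b, b))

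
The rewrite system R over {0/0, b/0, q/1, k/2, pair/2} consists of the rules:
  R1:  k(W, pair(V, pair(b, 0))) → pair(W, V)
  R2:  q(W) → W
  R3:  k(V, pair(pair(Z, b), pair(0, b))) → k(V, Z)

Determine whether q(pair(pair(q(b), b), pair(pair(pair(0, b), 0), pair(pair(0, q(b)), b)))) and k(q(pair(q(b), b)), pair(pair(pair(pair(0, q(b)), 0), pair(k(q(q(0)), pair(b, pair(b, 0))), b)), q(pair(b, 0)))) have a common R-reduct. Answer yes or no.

yes — NF(t₁) = pair(pair(b, b), pair(pair(pair(0, b), 0), pair(pair(0, b), b))), NF(t₂) = pair(pair(b, b), pair(pair(pair(0, b), 0), pair(pair(0, b), b)))

Reduce t₁ = q(pair(pair(q(b), b), pair(pair(pair(0, b), 0), pair(pair(0, q(b)), b)))):
1. q(pair(pair(q(b), b), pair(pair(pair(0, b), 0), pair(pair(0, q(b)), b))))  →  pair(pair(q(b), b), pair(pair(pair(0, b), 0), pair(pair(0, q(b)), b)))   [R2 at ε]
2. pair(pair(q(b), b), pair(pair(pair(0, b), 0), pair(pair(0, q(b)), b)))  →  pair(pair(b, b), pair(pair(pair(0, b), 0), pair(pair(0, q(b)), b)))   [R2 at 1.1]
3. pair(pair(b, b), pair(pair(pair(0, b), 0), pair(pair(0, q(b)), b)))  →  pair(pair(b, b), pair(pair(pair(0, b), 0), pair(pair(0, b), b)))   [R2 at 2.2.1.2]

Reduce t₂ = k(q(pair(q(b), b)), pair(pair(pair(pair(0, q(b)), 0), pair(k(q(q(0)), pair(b, pair(b, 0))), b)), q(pair(b, 0)))):
1. k(q(pair(q(b), b)), pair(pair(pair(pair(0, q(b)), 0), pair(k(q(q(0)), pair(b, pair(b, 0))), b)), q(pair(b, 0))))  →  k(pair(q(b), b), pair(pair(pair(pair(0, q(b)), 0), pair(k(q(q(0)), pair(b, pair(b, 0))), b)), q(pair(b, 0))))   [R2 at 1]
2. k(pair(q(b), b), pair(pair(pair(pair(0, q(b)), 0), pair(k(q(q(0)), pair(b, pair(b, 0))), b)), q(pair(b, 0))))  →  k(pair(b, b), pair(pair(pair(pair(0, q(b)), 0), pair(k(q(q(0)), pair(b, pair(b, 0))), b)), q(pair(b, 0))))   [R2 at 1.1]
3. k(pair(b, b), pair(pair(pair(pair(0, q(b)), 0), pair(k(q(q(0)), pair(b, pair(b, 0))), b)), q(pair(b, 0))))  →  k(pair(b, b), pair(pair(pair(pair(0, b), 0), pair(k(q(q(0)), pair(b, pair(b, 0))), b)), q(pair(b, 0))))   [R2 at 2.1.1.1.2]
4. k(pair(b, b), pair(pair(pair(pair(0, b), 0), pair(k(q(q(0)), pair(b, pair(b, 0))), b)), q(pair(b, 0))))  →  k(pair(b, b), pair(pair(pair(pair(0, b), 0), pair(pair(q(q(0)), b), b)), q(pair(b, 0))))   [R1 at 2.1.2.1]
5. k(pair(b, b), pair(pair(pair(pair(0, b), 0), pair(pair(q(q(0)), b), b)), q(pair(b, 0))))  →  k(pair(b, b), pair(pair(pair(pair(0, b), 0), pair(pair(q(0), b), b)), q(pair(b, 0))))   [R2 at 2.1.2.1.1]
6. k(pair(b, b), pair(pair(pair(pair(0, b), 0), pair(pair(q(0), b), b)), q(pair(b, 0))))  →  k(pair(b, b), pair(pair(pair(pair(0, b), 0), pair(pair(0, b), b)), q(pair(b, 0))))   [R2 at 2.1.2.1.1]
7. k(pair(b, b), pair(pair(pair(pair(0, b), 0), pair(pair(0, b), b)), q(pair(b, 0))))  →  k(pair(b, b), pair(pair(pair(pair(0, b), 0), pair(pair(0, b), b)), pair(b, 0)))   [R2 at 2.2]
8. k(pair(b, b), pair(pair(pair(pair(0, b), 0), pair(pair(0, b), b)), pair(b, 0)))  →  pair(pair(b, b), pair(pair(pair(0, b), 0), pair(pair(0, b), b)))   [R1 at ε]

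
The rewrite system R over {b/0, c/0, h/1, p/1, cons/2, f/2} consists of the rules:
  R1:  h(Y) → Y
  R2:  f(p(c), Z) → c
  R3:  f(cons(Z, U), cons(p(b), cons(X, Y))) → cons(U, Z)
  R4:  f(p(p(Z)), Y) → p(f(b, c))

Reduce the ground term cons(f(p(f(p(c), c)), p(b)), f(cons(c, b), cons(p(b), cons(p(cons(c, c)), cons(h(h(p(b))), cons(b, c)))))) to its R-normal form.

cons(c, cons(b, c))

1. cons(f(p(f(p(c), c)), p(b)), f(cons(c, b), cons(p(b), cons(p(cons(c, c)), cons(h(h(p(b))), cons(b, c))))))  →  cons(f(p(c), p(b)), f(cons(c, b), cons(p(b), cons(p(cons(c, c)), cons(h(h(p(b))), cons(b, c))))))   [R2 at 1.1.1]
2. cons(f(p(c), p(b)), f(cons(c, b), cons(p(b), cons(p(cons(c, c)), cons(h(h(p(b))), cons(b, c))))))  →  cons(c, f(cons(c, b), cons(p(b), cons(p(cons(c, c)), cons(h(h(p(b))), cons(b, c))))))   [R2 at 1]
3. cons(c, f(cons(c, b), cons(p(b), cons(p(cons(c, c)), cons(h(h(p(b))), cons(b, c))))))  →  cons(c, cons(b, c))   [R3 at 2]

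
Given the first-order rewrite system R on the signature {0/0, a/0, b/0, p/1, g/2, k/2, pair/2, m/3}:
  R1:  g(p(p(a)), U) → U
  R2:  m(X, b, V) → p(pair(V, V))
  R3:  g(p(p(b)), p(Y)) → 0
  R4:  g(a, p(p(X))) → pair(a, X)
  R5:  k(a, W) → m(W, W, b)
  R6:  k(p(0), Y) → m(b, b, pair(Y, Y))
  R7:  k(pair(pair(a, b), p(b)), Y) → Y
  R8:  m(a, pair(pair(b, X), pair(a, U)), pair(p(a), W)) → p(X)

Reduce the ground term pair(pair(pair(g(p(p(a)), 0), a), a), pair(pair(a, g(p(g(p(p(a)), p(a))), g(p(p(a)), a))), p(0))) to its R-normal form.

pair(pair(pair(0, a), a), pair(pair(a, a), p(0)))

1. pair(pair(pair(g(p(p(a)), 0), a), a), pair(pair(a, g(p(g(p(p(a)), p(a))), g(p(p(a)), a))), p(0)))  →  pair(pair(pair(0, a), a), pair(pair(a, g(p(g(p(p(a)), p(a))), g(p(p(a)), a))), p(0)))   [R1 at 1.1.1]
2. pair(pair(pair(0, a), a), pair(pair(a, g(p(g(p(p(a)), p(a))), g(p(p(a)), a))), p(0)))  →  pair(pair(pair(0, a), a), pair(pair(a, g(p(p(a)), g(p(p(a)), a))), p(0)))   [R1 at 2.1.2.1.1]
3. pair(pair(pair(0, a), a), pair(pair(a, g(p(p(a)), g(p(p(a)), a))), p(0)))  →  pair(pair(pair(0, a), a), pair(pair(a, g(p(p(a)), a)), p(0)))   [R1 at 2.1.2]
4. pair(pair(pair(0, a), a), pair(pair(a, g(p(p(a)), a)), p(0)))  →  pair(pair(pair(0, a), a), pair(pair(a, a), p(0)))   [R1 at 2.1.2]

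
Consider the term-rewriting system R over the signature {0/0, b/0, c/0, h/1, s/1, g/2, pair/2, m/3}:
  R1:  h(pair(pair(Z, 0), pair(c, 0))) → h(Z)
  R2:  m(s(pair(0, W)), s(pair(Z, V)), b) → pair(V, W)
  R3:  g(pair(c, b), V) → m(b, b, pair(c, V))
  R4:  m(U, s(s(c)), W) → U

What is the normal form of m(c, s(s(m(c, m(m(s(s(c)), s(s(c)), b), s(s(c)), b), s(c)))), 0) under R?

1. m(c, s(s(m(c, m(m(s(s(c)), s(s(c)), b), s(s(c)), b), s(c)))), 0)  →  m(c, s(s(m(c, m(s(s(c)), s(s(c)), b), s(c)))), 0)   [R4 at 2.1.1.2]
2. m(c, s(s(m(c, m(s(s(c)), s(s(c)), b), s(c)))), 0)  →  m(c, s(s(m(c, s(s(c)), s(c)))), 0)   [R4 at 2.1.1.2]
3. m(c, s(s(m(c, s(s(c)), s(c)))), 0)  →  m(c, s(s(c)), 0)   [R4 at 2.1.1]
4. m(c, s(s(c)), 0)  →  c   [R4 at ε]

c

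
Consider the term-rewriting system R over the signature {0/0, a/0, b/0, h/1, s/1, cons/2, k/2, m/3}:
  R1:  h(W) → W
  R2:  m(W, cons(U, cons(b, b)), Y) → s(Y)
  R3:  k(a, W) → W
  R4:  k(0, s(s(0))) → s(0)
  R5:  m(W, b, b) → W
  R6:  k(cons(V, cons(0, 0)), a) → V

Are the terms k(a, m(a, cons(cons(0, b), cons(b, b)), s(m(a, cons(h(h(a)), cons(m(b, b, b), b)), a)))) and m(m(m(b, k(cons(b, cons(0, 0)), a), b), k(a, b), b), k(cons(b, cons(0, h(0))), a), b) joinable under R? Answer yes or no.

no — NF(t₁) = s(s(s(a))), NF(t₂) = b

Reduce t₁ = k(a, m(a, cons(cons(0, b), cons(b, b)), s(m(a, cons(h(h(a)), cons(m(b, b, b), b)), a)))):
1. k(a, m(a, cons(cons(0, b), cons(b, b)), s(m(a, cons(h(h(a)), cons(m(b, b, b), b)), a))))  →  m(a, cons(cons(0, b), cons(b, b)), s(m(a, cons(h(h(a)), cons(m(b, b, b), b)), a)))   [R3 at ε]
2. m(a, cons(cons(0, b), cons(b, b)), s(m(a, cons(h(h(a)), cons(m(b, b, b), b)), a)))  →  s(s(m(a, cons(h(h(a)), cons(m(b, b, b), b)), a)))   [R2 at ε]
3. s(s(m(a, cons(h(h(a)), cons(m(b, b, b), b)), a)))  →  s(s(m(a, cons(h(a), cons(m(b, b, b), b)), a)))   [R1 at 1.1.2.1]
4. s(s(m(a, cons(h(a), cons(m(b, b, b), b)), a)))  →  s(s(m(a, cons(a, cons(m(b, b, b), b)), a)))   [R1 at 1.1.2.1]
5. s(s(m(a, cons(a, cons(m(b, b, b), b)), a)))  →  s(s(m(a, cons(a, cons(b, b)), a)))   [R5 at 1.1.2.2.1]
6. s(s(m(a, cons(a, cons(b, b)), a)))  →  s(s(s(a)))   [R2 at 1.1]

Reduce t₂ = m(m(m(b, k(cons(b, cons(0, 0)), a), b), k(a, b), b), k(cons(b, cons(0, h(0))), a), b):
1. m(m(m(b, k(cons(b, cons(0, 0)), a), b), k(a, b), b), k(cons(b, cons(0, h(0))), a), b)  →  m(m(m(b, b, b), k(a, b), b), k(cons(b, cons(0, h(0))), a), b)   [R6 at 1.1.2]
2. m(m(m(b, b, b), k(a, b), b), k(cons(b, cons(0, h(0))), a), b)  →  m(m(b, k(a, b), b), k(cons(b, cons(0, h(0))), a), b)   [R5 at 1.1]
3. m(m(b, k(a, b), b), k(cons(b, cons(0, h(0))), a), b)  →  m(m(b, b, b), k(cons(b, cons(0, h(0))), a), b)   [R3 at 1.2]
4. m(m(b, b, b), k(cons(b, cons(0, h(0))), a), b)  →  m(b, k(cons(b, cons(0, h(0))), a), b)   [R5 at 1]
5. m(b, k(cons(b, cons(0, h(0))), a), b)  →  m(b, k(cons(b, cons(0, 0)), a), b)   [R1 at 2.1.2.2]
6. m(b, k(cons(b, cons(0, 0)), a), b)  →  m(b, b, b)   [R6 at 2]
7. m(b, b, b)  →  b   [R5 at ε]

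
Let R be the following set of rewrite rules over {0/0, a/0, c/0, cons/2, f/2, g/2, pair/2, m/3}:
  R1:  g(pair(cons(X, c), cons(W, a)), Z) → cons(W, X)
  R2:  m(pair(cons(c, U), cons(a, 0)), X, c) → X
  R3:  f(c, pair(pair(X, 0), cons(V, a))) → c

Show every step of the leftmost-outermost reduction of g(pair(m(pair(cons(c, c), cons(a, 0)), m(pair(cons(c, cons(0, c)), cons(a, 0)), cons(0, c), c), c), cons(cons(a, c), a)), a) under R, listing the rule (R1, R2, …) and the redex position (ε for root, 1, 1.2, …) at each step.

cons(cons(a, c), 0)

1. g(pair(m(pair(cons(c, c), cons(a, 0)), m(pair(cons(c, cons(0, c)), cons(a, 0)), cons(0, c), c), c), cons(cons(a, c), a)), a)  →  g(pair(m(pair(cons(c, cons(0, c)), cons(a, 0)), cons(0, c), c), cons(cons(a, c), a)), a)   [R2 at 1.1]
2. g(pair(m(pair(cons(c, cons(0, c)), cons(a, 0)), cons(0, c), c), cons(cons(a, c), a)), a)  →  g(pair(cons(0, c), cons(cons(a, c), a)), a)   [R2 at 1.1]
3. g(pair(cons(0, c), cons(cons(a, c), a)), a)  →  cons(cons(a, c), 0)   [R1 at ε]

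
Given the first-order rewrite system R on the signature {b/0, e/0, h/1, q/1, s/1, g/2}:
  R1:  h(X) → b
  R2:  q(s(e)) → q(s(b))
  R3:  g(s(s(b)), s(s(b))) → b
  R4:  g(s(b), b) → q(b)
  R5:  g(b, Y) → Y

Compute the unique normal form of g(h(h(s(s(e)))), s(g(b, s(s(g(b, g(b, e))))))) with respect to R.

s(s(s(e)))

1. g(h(h(s(s(e)))), s(g(b, s(s(g(b, g(b, e)))))))  →  g(b, s(g(b, s(s(g(b, g(b, e)))))))   [R1 at 1]
2. g(b, s(g(b, s(s(g(b, g(b, e)))))))  →  s(g(b, s(s(g(b, g(b, e))))))   [R5 at ε]
3. s(g(b, s(s(g(b, g(b, e))))))  →  s(s(s(g(b, g(b, e)))))   [R5 at 1]
4. s(s(s(g(b, g(b, e)))))  →  s(s(s(g(b, e))))   [R5 at 1.1.1]
5. s(s(s(g(b, e))))  →  s(s(s(e)))   [R5 at 1.1.1]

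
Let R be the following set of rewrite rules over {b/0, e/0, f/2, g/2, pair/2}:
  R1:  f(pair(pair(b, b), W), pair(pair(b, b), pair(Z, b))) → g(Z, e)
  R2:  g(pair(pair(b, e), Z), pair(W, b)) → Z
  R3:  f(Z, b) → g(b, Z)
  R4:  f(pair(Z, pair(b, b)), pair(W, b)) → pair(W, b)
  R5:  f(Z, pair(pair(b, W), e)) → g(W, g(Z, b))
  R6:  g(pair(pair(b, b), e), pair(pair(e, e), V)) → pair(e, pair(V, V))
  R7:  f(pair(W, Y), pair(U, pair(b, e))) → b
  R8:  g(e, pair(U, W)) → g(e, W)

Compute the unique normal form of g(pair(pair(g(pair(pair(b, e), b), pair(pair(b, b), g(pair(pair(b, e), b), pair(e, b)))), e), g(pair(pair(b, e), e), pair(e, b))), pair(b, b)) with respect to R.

e

1. g(pair(pair(g(pair(pair(b, e), b), pair(pair(b, b), g(pair(pair(b, e), b), pair(e, b)))), e), g(pair(pair(b, e), e), pair(e, b))), pair(b, b))  →  g(pair(pair(g(pair(pair(b, e), b), pair(pair(b, b), b)), e), g(pair(pair(b, e), e), pair(e, b))), pair(b, b))   [R2 at 1.1.1.2.2]
2. g(pair(pair(g(pair(pair(b, e), b), pair(pair(b, b), b)), e), g(pair(pair(b, e), e), pair(e, b))), pair(b, b))  →  g(pair(pair(b, e), g(pair(pair(b, e), e), pair(e, b))), pair(b, b))   [R2 at 1.1.1]
3. g(pair(pair(b, e), g(pair(pair(b, e), e), pair(e, b))), pair(b, b))  →  g(pair(pair(b, e), e), pair(e, b))   [R2 at ε]
4. g(pair(pair(b, e), e), pair(e, b))  →  e   [R2 at ε]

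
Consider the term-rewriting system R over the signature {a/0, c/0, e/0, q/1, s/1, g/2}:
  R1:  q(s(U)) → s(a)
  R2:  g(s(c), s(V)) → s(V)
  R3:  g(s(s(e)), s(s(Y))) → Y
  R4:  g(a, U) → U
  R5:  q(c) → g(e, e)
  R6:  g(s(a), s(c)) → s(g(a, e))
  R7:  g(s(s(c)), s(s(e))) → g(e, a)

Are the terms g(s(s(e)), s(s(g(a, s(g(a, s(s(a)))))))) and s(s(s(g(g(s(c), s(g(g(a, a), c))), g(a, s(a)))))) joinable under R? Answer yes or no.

no — NF(t₁) = s(s(s(a))), NF(t₂) = s(s(s(s(a))))

Reduce t₁ = g(s(s(e)), s(s(g(a, s(g(a, s(s(a)))))))):
1. g(s(s(e)), s(s(g(a, s(g(a, s(s(a))))))))  →  g(a, s(g(a, s(s(a)))))   [R3 at ε]
2. g(a, s(g(a, s(s(a)))))  →  s(g(a, s(s(a))))   [R4 at ε]
3. s(g(a, s(s(a))))  →  s(s(s(a)))   [R4 at 1]

Reduce t₂ = s(s(s(g(g(s(c), s(g(g(a, a), c))), g(a, s(a)))))):
1. s(s(s(g(g(s(c), s(g(g(a, a), c))), g(a, s(a))))))  →  s(s(s(g(s(g(g(a, a), c)), g(a, s(a))))))   [R2 at 1.1.1.1]
2. s(s(s(g(s(g(g(a, a), c)), g(a, s(a))))))  →  s(s(s(g(s(g(a, c)), g(a, s(a))))))   [R4 at 1.1.1.1.1.1]
3. s(s(s(g(s(g(a, c)), g(a, s(a))))))  →  s(s(s(g(s(c), g(a, s(a))))))   [R4 at 1.1.1.1.1]
4. s(s(s(g(s(c), g(a, s(a))))))  →  s(s(s(g(s(c), s(a)))))   [R4 at 1.1.1.2]
5. s(s(s(g(s(c), s(a)))))  →  s(s(s(s(a))))   [R2 at 1.1.1]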